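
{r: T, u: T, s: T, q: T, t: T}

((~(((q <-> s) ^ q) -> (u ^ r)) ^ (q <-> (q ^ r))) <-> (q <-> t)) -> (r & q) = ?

Substituting r=T, u=T, s=T, q=T, t=T:
q <-> s = T <-> T = T
(q <-> s) ^ q = T ^ T = F
u ^ r = T ^ T = F
((q <-> s) ^ q) -> (u ^ r) = F -> F = T
~(((q <-> s) ^ q) -> (u ^ r)) = ~T = F
q ^ r = T ^ T = F
q <-> (q ^ r) = T <-> F = F
~(((q <-> s) ^ q) -> (u ^ r)) ^ (q <-> (q ^ r)) = F ^ F = F
q <-> t = T <-> T = T
(~(((q <-> s) ^ q) -> (u ^ r)) ^ (q <-> (q ^ r))) <-> (q <-> t) = F <-> T = F
r & q = T & T = T
((~(((q <-> s) ^ q) -> (u ^ r)) ^ (q <-> (q ^ r))) <-> (q <-> t)) -> (r & q) = F -> T = T

T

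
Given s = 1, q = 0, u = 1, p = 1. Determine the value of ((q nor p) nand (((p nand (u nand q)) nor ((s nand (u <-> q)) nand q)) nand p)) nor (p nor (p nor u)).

0

Substituting s=1, q=0, u=1, p=1:
q nor p = 0 nor 1 = 0
u nand q = 1 nand 0 = 1
p nand (u nand q) = 1 nand 1 = 0
u <-> q = 1 <-> 0 = 0
s nand (u <-> q) = 1 nand 0 = 1
(s nand (u <-> q)) nand q = 1 nand 0 = 1
(p nand (u nand q)) nor ((s nand (u <-> q)) nand q) = 0 nor 1 = 0
((p nand (u nand q)) nor ((s nand (u <-> q)) nand q)) nand p = 0 nand 1 = 1
(q nor p) nand (((p nand (u nand q)) nor ((s nand (u <-> q)) nand q)) nand p) = 0 nand 1 = 1
p nor u = 1 nor 1 = 0
p nor (p nor u) = 1 nor 0 = 0
((q nor p) nand (((p nand (u nand q)) nor ((s nand (u <-> q)) nand q)) nand p)) nor (p nor (p nor u)) = 1 nor 0 = 0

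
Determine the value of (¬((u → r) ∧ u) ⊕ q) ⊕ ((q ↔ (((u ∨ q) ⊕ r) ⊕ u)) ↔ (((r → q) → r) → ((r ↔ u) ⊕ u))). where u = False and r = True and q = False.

False

Substituting u=False, r=True, q=False:
u → r = False → True = True
(u → r) ∧ u = True ∧ False = False
¬((u → r) ∧ u) = ¬False = True
¬((u → r) ∧ u) ⊕ q = True ⊕ False = True
u ∨ q = False ∨ False = False
(u ∨ q) ⊕ r = False ⊕ True = True
((u ∨ q) ⊕ r) ⊕ u = True ⊕ False = True
q ↔ (((u ∨ q) ⊕ r) ⊕ u) = False ↔ True = False
r → q = True → False = False
(r → q) → r = False → True = True
r ↔ u = True ↔ False = False
(r ↔ u) ⊕ u = False ⊕ False = False
((r → q) → r) → ((r ↔ u) ⊕ u) = True → False = False
(q ↔ (((u ∨ q) ⊕ r) ⊕ u)) ↔ (((r → q) → r) → ((r ↔ u) ⊕ u)) = False ↔ False = True
(¬((u → r) ∧ u) ⊕ q) ⊕ ((q ↔ (((u ∨ q) ⊕ r) ⊕ u)) ↔ (((r → q) → r) → ((r ↔ u) ⊕ u))) = True ⊕ True = False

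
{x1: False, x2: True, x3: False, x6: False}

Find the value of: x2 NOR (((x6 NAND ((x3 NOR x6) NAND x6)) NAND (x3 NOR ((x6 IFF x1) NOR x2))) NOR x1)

False

x3 NOR x6 = False NOR False = True
(x3 NOR x6) NAND x6 = True NAND False = True
x6 NAND ((x3 NOR x6) NAND x6) = False NAND True = True
x6 IFF x1 = False IFF False = True
(x6 IFF x1) NOR x2 = True NOR True = False
x3 NOR ((x6 IFF x1) NOR x2) = False NOR False = True
(x6 NAND ((x3 NOR x6) NAND x6)) NAND (x3 NOR ((x6 IFF x1) NOR x2)) = True NAND True = False
((x6 NAND ((x3 NOR x6) NAND x6)) NAND (x3 NOR ((x6 IFF x1) NOR x2))) NOR x1 = False NOR False = True
x2 NOR (((x6 NAND ((x3 NOR x6) NAND x6)) NAND (x3 NOR ((x6 IFF x1) NOR x2))) NOR x1) = True NOR True = False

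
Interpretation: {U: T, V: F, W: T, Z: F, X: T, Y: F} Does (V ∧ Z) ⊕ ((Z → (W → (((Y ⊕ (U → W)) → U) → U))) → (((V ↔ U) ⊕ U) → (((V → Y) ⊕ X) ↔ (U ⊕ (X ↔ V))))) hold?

F

V ∧ Z = F ∧ F = F
U → W = T → T = T
Y ⊕ (U → W) = F ⊕ T = T
(Y ⊕ (U → W)) → U = T → T = T
((Y ⊕ (U → W)) → U) → U = T → T = T
W → (((Y ⊕ (U → W)) → U) → U) = T → T = T
Z → (W → (((Y ⊕ (U → W)) → U) → U)) = F → T = T
V ↔ U = F ↔ T = F
(V ↔ U) ⊕ U = F ⊕ T = T
V → Y = F → F = T
(V → Y) ⊕ X = T ⊕ T = F
X ↔ V = T ↔ F = F
U ⊕ (X ↔ V) = T ⊕ F = T
((V → Y) ⊕ X) ↔ (U ⊕ (X ↔ V)) = F ↔ T = F
((V ↔ U) ⊕ U) → (((V → Y) ⊕ X) ↔ (U ⊕ (X ↔ V))) = T → F = F
(Z → (W → (((Y ⊕ (U → W)) → U) → U))) → (((V ↔ U) ⊕ U) → (((V → Y) ⊕ X) ↔ (U ⊕ (X ↔ V)))) = T → F = F
(V ∧ Z) ⊕ ((Z → (W → (((Y ⊕ (U → W)) → U) → U))) → (((V ↔ U) ⊕ U) → (((V → Y) ⊕ X) ↔ (U ⊕ (X ↔ V))))) = F ⊕ F = F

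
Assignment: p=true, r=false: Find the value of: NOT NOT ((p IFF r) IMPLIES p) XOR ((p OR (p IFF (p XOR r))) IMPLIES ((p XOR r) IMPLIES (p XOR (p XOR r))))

p IFF r = true IFF false = false
(p IFF r) IMPLIES p = false IMPLIES true = true
NOT ((p IFF r) IMPLIES p) = NOT true = false
NOT NOT ((p IFF r) IMPLIES p) = NOT false = true
p XOR r = true XOR false = true
p IFF (p XOR r) = true IFF true = true
p OR (p IFF (p XOR r)) = true OR true = true
p XOR r = true XOR false = true
p XOR r = true XOR false = true
p XOR (p XOR r) = true XOR true = false
(p XOR r) IMPLIES (p XOR (p XOR r)) = true IMPLIES false = false
(p OR (p IFF (p XOR r))) IMPLIES ((p XOR r) IMPLIES (p XOR (p XOR r))) = true IMPLIES false = false
NOT NOT ((p IFF r) IMPLIES p) XOR ((p OR (p IFF (p XOR r))) IMPLIES ((p XOR r) IMPLIES (p XOR (p XOR r)))) = true XOR false = true

true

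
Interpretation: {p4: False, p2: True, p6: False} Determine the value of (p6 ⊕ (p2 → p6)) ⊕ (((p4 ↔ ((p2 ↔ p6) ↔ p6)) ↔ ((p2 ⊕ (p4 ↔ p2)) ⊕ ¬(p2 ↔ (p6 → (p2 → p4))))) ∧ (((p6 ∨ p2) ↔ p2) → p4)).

p2 → p6 = True → False = False
p6 ⊕ (p2 → p6) = False ⊕ False = False
p2 ↔ p6 = True ↔ False = False
(p2 ↔ p6) ↔ p6 = False ↔ False = True
p4 ↔ ((p2 ↔ p6) ↔ p6) = False ↔ True = False
p4 ↔ p2 = False ↔ True = False
p2 ⊕ (p4 ↔ p2) = True ⊕ False = True
p2 → p4 = True → False = False
p6 → (p2 → p4) = False → False = True
p2 ↔ (p6 → (p2 → p4)) = True ↔ True = True
¬(p2 ↔ (p6 → (p2 → p4))) = ¬True = False
(p2 ⊕ (p4 ↔ p2)) ⊕ ¬(p2 ↔ (p6 → (p2 → p4))) = True ⊕ False = True
(p4 ↔ ((p2 ↔ p6) ↔ p6)) ↔ ((p2 ⊕ (p4 ↔ p2)) ⊕ ¬(p2 ↔ (p6 → (p2 → p4)))) = False ↔ True = False
p6 ∨ p2 = False ∨ True = True
(p6 ∨ p2) ↔ p2 = True ↔ True = True
((p6 ∨ p2) ↔ p2) → p4 = True → False = False
((p4 ↔ ((p2 ↔ p6) ↔ p6)) ↔ ((p2 ⊕ (p4 ↔ p2)) ⊕ ¬(p2 ↔ (p6 → (p2 → p4))))) ∧ (((p6 ∨ p2) ↔ p2) → p4) = False ∧ False = False
(p6 ⊕ (p2 → p6)) ⊕ (((p4 ↔ ((p2 ↔ p6) ↔ p6)) ↔ ((p2 ⊕ (p4 ↔ p2)) ⊕ ¬(p2 ↔ (p6 → (p2 → p4))))) ∧ (((p6 ∨ p2) ↔ p2) → p4)) = False ⊕ False = False

False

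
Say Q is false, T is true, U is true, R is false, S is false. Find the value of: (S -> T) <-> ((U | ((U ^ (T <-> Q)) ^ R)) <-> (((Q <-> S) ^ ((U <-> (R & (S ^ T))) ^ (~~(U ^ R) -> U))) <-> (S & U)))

True

S -> T = False -> True = True
T <-> Q = True <-> False = False
U ^ (T <-> Q) = True ^ False = True
(U ^ (T <-> Q)) ^ R = True ^ False = True
U | ((U ^ (T <-> Q)) ^ R) = True | True = True
Q <-> S = False <-> False = True
S ^ T = False ^ True = True
R & (S ^ T) = False & True = False
U <-> (R & (S ^ T)) = True <-> False = False
U ^ R = True ^ False = True
~(U ^ R) = ~True = False
~~(U ^ R) = ~False = True
~~(U ^ R) -> U = True -> True = True
(U <-> (R & (S ^ T))) ^ (~~(U ^ R) -> U) = False ^ True = True
(Q <-> S) ^ ((U <-> (R & (S ^ T))) ^ (~~(U ^ R) -> U)) = True ^ True = False
S & U = False & True = False
((Q <-> S) ^ ((U <-> (R & (S ^ T))) ^ (~~(U ^ R) -> U))) <-> (S & U) = False <-> False = True
(U | ((U ^ (T <-> Q)) ^ R)) <-> (((Q <-> S) ^ ((U <-> (R & (S ^ T))) ^ (~~(U ^ R) -> U))) <-> (S & U)) = True <-> True = True
(S -> T) <-> ((U | ((U ^ (T <-> Q)) ^ R)) <-> (((Q <-> S) ^ ((U <-> (R & (S ^ T))) ^ (~~(U ^ R) -> U))) <-> (S & U))) = True <-> True = True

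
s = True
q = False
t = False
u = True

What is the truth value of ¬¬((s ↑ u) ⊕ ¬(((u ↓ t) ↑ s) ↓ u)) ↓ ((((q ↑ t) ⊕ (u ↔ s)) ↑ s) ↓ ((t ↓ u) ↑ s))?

Substituting s=True, q=False, t=False, u=True:
s ↑ u = True ↑ True = False
u ↓ t = True ↓ False = False
(u ↓ t) ↑ s = False ↑ True = True
((u ↓ t) ↑ s) ↓ u = True ↓ True = False
¬(((u ↓ t) ↑ s) ↓ u) = ¬False = True
(s ↑ u) ⊕ ¬(((u ↓ t) ↑ s) ↓ u) = False ⊕ True = True
¬((s ↑ u) ⊕ ¬(((u ↓ t) ↑ s) ↓ u)) = ¬True = False
¬¬((s ↑ u) ⊕ ¬(((u ↓ t) ↑ s) ↓ u)) = ¬False = True
q ↑ t = False ↑ False = True
u ↔ s = True ↔ True = True
(q ↑ t) ⊕ (u ↔ s) = True ⊕ True = False
((q ↑ t) ⊕ (u ↔ s)) ↑ s = False ↑ True = True
t ↓ u = False ↓ True = False
(t ↓ u) ↑ s = False ↑ True = True
(((q ↑ t) ⊕ (u ↔ s)) ↑ s) ↓ ((t ↓ u) ↑ s) = True ↓ True = False
¬¬((s ↑ u) ⊕ ¬(((u ↓ t) ↑ s) ↓ u)) ↓ ((((q ↑ t) ⊕ (u ↔ s)) ↑ s) ↓ ((t ↓ u) ↑ s)) = True ↓ False = False

False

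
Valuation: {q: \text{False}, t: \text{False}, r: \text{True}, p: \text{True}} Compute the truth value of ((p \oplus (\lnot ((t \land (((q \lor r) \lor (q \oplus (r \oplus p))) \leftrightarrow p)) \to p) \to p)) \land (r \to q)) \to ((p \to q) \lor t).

q \lor r = \text{False} \lor \text{True} = \text{True}
r \oplus p = \text{True} \oplus \text{True} = \text{False}
q \oplus (r \oplus p) = \text{False} \oplus \text{False} = \text{False}
(q \lor r) \lor (q \oplus (r \oplus p)) = \text{True} \lor \text{False} = \text{True}
((q \lor r) \lor (q \oplus (r \oplus p))) \leftrightarrow p = \text{True} \leftrightarrow \text{True} = \text{True}
t \land (((q \lor r) \lor (q \oplus (r \oplus p))) \leftrightarrow p) = \text{False} \land \text{True} = \text{False}
(t \land (((q \lor r) \lor (q \oplus (r \oplus p))) \leftrightarrow p)) \to p = \text{False} \to \text{True} = \text{True}
\lnot ((t \land (((q \lor r) \lor (q \oplus (r \oplus p))) \leftrightarrow p)) \to p) = \lnot \text{True} = \text{False}
\lnot ((t \land (((q \lor r) \lor (q \oplus (r \oplus p))) \leftrightarrow p)) \to p) \to p = \text{False} \to \text{True} = \text{True}
p \oplus (\lnot ((t \land (((q \lor r) \lor (q \oplus (r \oplus p))) \leftrightarrow p)) \to p) \to p) = \text{True} \oplus \text{True} = \text{False}
r \to q = \text{True} \to \text{False} = \text{False}
(p \oplus (\lnot ((t \land (((q \lor r) \lor (q \oplus (r \oplus p))) \leftrightarrow p)) \to p) \to p)) \land (r \to q) = \text{False} \land \text{False} = \text{False}
p \to q = \text{True} \to \text{False} = \text{False}
(p \to q) \lor t = \text{False} \lor \text{False} = \text{False}
((p \oplus (\lnot ((t \land (((q \lor r) \lor (q \oplus (r \oplus p))) \leftrightarrow p)) \to p) \to p)) \land (r \to q)) \to ((p \to q) \lor t) = \text{False} \to \text{False} = \text{True}

\text{True}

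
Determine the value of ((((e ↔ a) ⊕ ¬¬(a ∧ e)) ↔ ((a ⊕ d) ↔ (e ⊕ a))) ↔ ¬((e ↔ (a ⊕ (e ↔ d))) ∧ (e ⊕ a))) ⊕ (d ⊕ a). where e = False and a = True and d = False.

e ↔ a = False ↔ True = False
a ∧ e = True ∧ False = False
¬(a ∧ e) = ¬False = True
¬¬(a ∧ e) = ¬True = False
(e ↔ a) ⊕ ¬¬(a ∧ e) = False ⊕ False = False
a ⊕ d = True ⊕ False = True
e ⊕ a = False ⊕ True = True
(a ⊕ d) ↔ (e ⊕ a) = True ↔ True = True
((e ↔ a) ⊕ ¬¬(a ∧ e)) ↔ ((a ⊕ d) ↔ (e ⊕ a)) = False ↔ True = False
e ↔ d = False ↔ False = True
a ⊕ (e ↔ d) = True ⊕ True = False
e ↔ (a ⊕ (e ↔ d)) = False ↔ False = True
e ⊕ a = False ⊕ True = True
(e ↔ (a ⊕ (e ↔ d))) ∧ (e ⊕ a) = True ∧ True = True
¬((e ↔ (a ⊕ (e ↔ d))) ∧ (e ⊕ a)) = ¬True = False
(((e ↔ a) ⊕ ¬¬(a ∧ e)) ↔ ((a ⊕ d) ↔ (e ⊕ a))) ↔ ¬((e ↔ (a ⊕ (e ↔ d))) ∧ (e ⊕ a)) = False ↔ False = True
d ⊕ a = False ⊕ True = True
((((e ↔ a) ⊕ ¬¬(a ∧ e)) ↔ ((a ⊕ d) ↔ (e ⊕ a))) ↔ ¬((e ↔ (a ⊕ (e ↔ d))) ∧ (e ⊕ a))) ⊕ (d ⊕ a) = True ⊕ True = False

False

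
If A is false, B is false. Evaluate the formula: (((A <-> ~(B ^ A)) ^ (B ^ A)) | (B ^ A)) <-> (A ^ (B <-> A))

B ^ A = 0 ^ 0 = 0
~(B ^ A) = ~0 = 1
A <-> ~(B ^ A) = 0 <-> 1 = 0
B ^ A = 0 ^ 0 = 0
(A <-> ~(B ^ A)) ^ (B ^ A) = 0 ^ 0 = 0
B ^ A = 0 ^ 0 = 0
((A <-> ~(B ^ A)) ^ (B ^ A)) | (B ^ A) = 0 | 0 = 0
B <-> A = 0 <-> 0 = 1
A ^ (B <-> A) = 0 ^ 1 = 1
(((A <-> ~(B ^ A)) ^ (B ^ A)) | (B ^ A)) <-> (A ^ (B <-> A)) = 0 <-> 1 = 0

0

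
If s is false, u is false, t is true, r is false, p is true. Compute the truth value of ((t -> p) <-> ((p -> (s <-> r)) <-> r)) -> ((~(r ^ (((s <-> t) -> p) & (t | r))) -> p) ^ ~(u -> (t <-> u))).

T

t -> p = T -> T = T
s <-> r = F <-> F = T
p -> (s <-> r) = T -> T = T
(p -> (s <-> r)) <-> r = T <-> F = F
(t -> p) <-> ((p -> (s <-> r)) <-> r) = T <-> F = F
s <-> t = F <-> T = F
(s <-> t) -> p = F -> T = T
t | r = T | F = T
((s <-> t) -> p) & (t | r) = T & T = T
r ^ (((s <-> t) -> p) & (t | r)) = F ^ T = T
~(r ^ (((s <-> t) -> p) & (t | r))) = ~T = F
~(r ^ (((s <-> t) -> p) & (t | r))) -> p = F -> T = T
t <-> u = T <-> F = F
u -> (t <-> u) = F -> F = T
~(u -> (t <-> u)) = ~T = F
(~(r ^ (((s <-> t) -> p) & (t | r))) -> p) ^ ~(u -> (t <-> u)) = T ^ F = T
((t -> p) <-> ((p -> (s <-> r)) <-> r)) -> ((~(r ^ (((s <-> t) -> p) & (t | r))) -> p) ^ ~(u -> (t <-> u))) = F -> T = T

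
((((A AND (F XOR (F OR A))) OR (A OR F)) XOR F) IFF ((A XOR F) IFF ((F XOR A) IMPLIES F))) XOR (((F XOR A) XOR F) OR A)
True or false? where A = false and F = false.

Substituting A=false, F=false:
F OR A = false OR false = false
F XOR (F OR A) = false XOR false = false
A AND (F XOR (F OR A)) = false AND false = false
A OR F = false OR false = false
(A AND (F XOR (F OR A))) OR (A OR F) = false OR false = false
((A AND (F XOR (F OR A))) OR (A OR F)) XOR F = false XOR false = false
A XOR F = false XOR false = false
F XOR A = false XOR false = false
(F XOR A) IMPLIES F = false IMPLIES false = true
(A XOR F) IFF ((F XOR A) IMPLIES F) = false IFF true = false
(((A AND (F XOR (F OR A))) OR (A OR F)) XOR F) IFF ((A XOR F) IFF ((F XOR A) IMPLIES F)) = false IFF false = true
F XOR A = false XOR false = false
(F XOR A) XOR F = false XOR false = false
((F XOR A) XOR F) OR A = false OR false = false
((((A AND (F XOR (F OR A))) OR (A OR F)) XOR F) IFF ((A XOR F) IFF ((F XOR A) IMPLIES F))) XOR (((F XOR A) XOR F) OR A) = true XOR false = true

true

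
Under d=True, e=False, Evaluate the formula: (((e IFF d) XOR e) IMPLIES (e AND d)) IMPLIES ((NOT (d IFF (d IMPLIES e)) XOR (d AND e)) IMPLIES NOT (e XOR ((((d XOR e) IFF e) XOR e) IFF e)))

e IFF d = False IFF True = False
(e IFF d) XOR e = False XOR False = False
e AND d = False AND True = False
((e IFF d) XOR e) IMPLIES (e AND d) = False IMPLIES False = True
d IMPLIES e = True IMPLIES False = False
d IFF (d IMPLIES e) = True IFF False = False
NOT (d IFF (d IMPLIES e)) = NOT False = True
d AND e = True AND False = False
NOT (d IFF (d IMPLIES e)) XOR (d AND e) = True XOR False = True
d XOR e = True XOR False = True
(d XOR e) IFF e = True IFF False = False
((d XOR e) IFF e) XOR e = False XOR False = False
(((d XOR e) IFF e) XOR e) IFF e = False IFF False = True
e XOR ((((d XOR e) IFF e) XOR e) IFF e) = False XOR True = True
NOT (e XOR ((((d XOR e) IFF e) XOR e) IFF e)) = NOT True = False
(NOT (d IFF (d IMPLIES e)) XOR (d AND e)) IMPLIES NOT (e XOR ((((d XOR e) IFF e) XOR e) IFF e)) = True IMPLIES False = False
(((e IFF d) XOR e) IMPLIES (e AND d)) IMPLIES ((NOT (d IFF (d IMPLIES e)) XOR (d AND e)) IMPLIES NOT (e XOR ((((d XOR e) IFF e) XOR e) IFF e))) = True IMPLIES False = False

False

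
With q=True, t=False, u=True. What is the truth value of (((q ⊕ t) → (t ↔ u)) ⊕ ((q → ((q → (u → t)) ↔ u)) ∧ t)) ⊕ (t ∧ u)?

q ⊕ t = True ⊕ False = True
t ↔ u = False ↔ True = False
(q ⊕ t) → (t ↔ u) = True → False = False
u → t = True → False = False
q → (u → t) = True → False = False
(q → (u → t)) ↔ u = False ↔ True = False
q → ((q → (u → t)) ↔ u) = True → False = False
(q → ((q → (u → t)) ↔ u)) ∧ t = False ∧ False = False
((q ⊕ t) → (t ↔ u)) ⊕ ((q → ((q → (u → t)) ↔ u)) ∧ t) = False ⊕ False = False
t ∧ u = False ∧ True = False
(((q ⊕ t) → (t ↔ u)) ⊕ ((q → ((q → (u → t)) ↔ u)) ∧ t)) ⊕ (t ∧ u) = False ⊕ False = False

False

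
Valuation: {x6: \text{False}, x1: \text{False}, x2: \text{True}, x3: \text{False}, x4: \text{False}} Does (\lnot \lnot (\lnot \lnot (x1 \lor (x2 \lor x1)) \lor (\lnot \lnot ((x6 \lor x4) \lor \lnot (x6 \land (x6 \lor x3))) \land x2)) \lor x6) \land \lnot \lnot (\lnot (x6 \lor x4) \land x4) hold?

\text{False}

x2 \lor x1 = \text{True} \lor \text{False} = \text{True}
x1 \lor (x2 \lor x1) = \text{False} \lor \text{True} = \text{True}
\lnot (x1 \lor (x2 \lor x1)) = \lnot \text{True} = \text{False}
\lnot \lnot (x1 \lor (x2 \lor x1)) = \lnot \text{False} = \text{True}
x6 \lor x4 = \text{False} \lor \text{False} = \text{False}
x6 \lor x3 = \text{False} \lor \text{False} = \text{False}
x6 \land (x6 \lor x3) = \text{False} \land \text{False} = \text{False}
\lnot (x6 \land (x6 \lor x3)) = \lnot \text{False} = \text{True}
(x6 \lor x4) \lor \lnot (x6 \land (x6 \lor x3)) = \text{False} \lor \text{True} = \text{True}
\lnot ((x6 \lor x4) \lor \lnot (x6 \land (x6 \lor x3))) = \lnot \text{True} = \text{False}
\lnot \lnot ((x6 \lor x4) \lor \lnot (x6 \land (x6 \lor x3))) = \lnot \text{False} = \text{True}
\lnot \lnot ((x6 \lor x4) \lor \lnot (x6 \land (x6 \lor x3))) \land x2 = \text{True} \land \text{True} = \text{True}
\lnot \lnot (x1 \lor (x2 \lor x1)) \lor (\lnot \lnot ((x6 \lor x4) \lor \lnot (x6 \land (x6 \lor x3))) \land x2) = \text{True} \lor \text{True} = \text{True}
\lnot (\lnot \lnot (x1 \lor (x2 \lor x1)) \lor (\lnot \lnot ((x6 \lor x4) \lor \lnot (x6 \land (x6 \lor x3))) \land x2)) = \lnot \text{True} = \text{False}
\lnot \lnot (\lnot \lnot (x1 \lor (x2 \lor x1)) \lor (\lnot \lnot ((x6 \lor x4) \lor \lnot (x6 \land (x6 \lor x3))) \land x2)) = \lnot \text{False} = \text{True}
\lnot \lnot (\lnot \lnot (x1 \lor (x2 \lor x1)) \lor (\lnot \lnot ((x6 \lor x4) \lor \lnot (x6 \land (x6 \lor x3))) \land x2)) \lor x6 = \text{True} \lor \text{False} = \text{True}
x6 \lor x4 = \text{False} \lor \text{False} = \text{False}
\lnot (x6 \lor x4) = \lnot \text{False} = \text{True}
\lnot (x6 \lor x4) \land x4 = \text{True} \land \text{False} = \text{False}
\lnot (\lnot (x6 \lor x4) \land x4) = \lnot \text{False} = \text{True}
\lnot \lnot (\lnot (x6 \lor x4) \land x4) = \lnot \text{True} = \text{False}
(\lnot \lnot (\lnot \lnot (x1 \lor (x2 \lor x1)) \lor (\lnot \lnot ((x6 \lor x4) \lor \lnot (x6 \land (x6 \lor x3))) \land x2)) \lor x6) \land \lnot \lnot (\lnot (x6 \lor x4) \land x4) = \text{True} \land \text{False} = \text{False}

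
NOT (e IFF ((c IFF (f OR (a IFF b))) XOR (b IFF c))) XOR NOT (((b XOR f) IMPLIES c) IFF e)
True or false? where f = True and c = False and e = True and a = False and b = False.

True

a IFF b = False IFF False = True
f OR (a IFF b) = True OR True = True
c IFF (f OR (a IFF b)) = False IFF True = False
b IFF c = False IFF False = True
(c IFF (f OR (a IFF b))) XOR (b IFF c) = False XOR True = True
e IFF ((c IFF (f OR (a IFF b))) XOR (b IFF c)) = True IFF True = True
NOT (e IFF ((c IFF (f OR (a IFF b))) XOR (b IFF c))) = NOT True = False
b XOR f = False XOR True = True
(b XOR f) IMPLIES c = True IMPLIES False = False
((b XOR f) IMPLIES c) IFF e = False IFF True = False
NOT (((b XOR f) IMPLIES c) IFF e) = NOT False = True
NOT (e IFF ((c IFF (f OR (a IFF b))) XOR (b IFF c))) XOR NOT (((b XOR f) IMPLIES c) IFF e) = False XOR True = True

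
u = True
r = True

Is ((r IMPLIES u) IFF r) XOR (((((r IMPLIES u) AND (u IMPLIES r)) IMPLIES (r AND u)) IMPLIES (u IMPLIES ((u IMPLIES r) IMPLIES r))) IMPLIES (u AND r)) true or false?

False

r IMPLIES u = True IMPLIES True = True
(r IMPLIES u) IFF r = True IFF True = True
r IMPLIES u = True IMPLIES True = True
u IMPLIES r = True IMPLIES True = True
(r IMPLIES u) AND (u IMPLIES r) = True AND True = True
r AND u = True AND True = True
((r IMPLIES u) AND (u IMPLIES r)) IMPLIES (r AND u) = True IMPLIES True = True
u IMPLIES r = True IMPLIES True = True
(u IMPLIES r) IMPLIES r = True IMPLIES True = True
u IMPLIES ((u IMPLIES r) IMPLIES r) = True IMPLIES True = True
(((r IMPLIES u) AND (u IMPLIES r)) IMPLIES (r AND u)) IMPLIES (u IMPLIES ((u IMPLIES r) IMPLIES r)) = True IMPLIES True = True
u AND r = True AND True = True
((((r IMPLIES u) AND (u IMPLIES r)) IMPLIES (r AND u)) IMPLIES (u IMPLIES ((u IMPLIES r) IMPLIES r))) IMPLIES (u AND r) = True IMPLIES True = True
((r IMPLIES u) IFF r) XOR (((((r IMPLIES u) AND (u IMPLIES r)) IMPLIES (r AND u)) IMPLIES (u IMPLIES ((u IMPLIES r) IMPLIES r))) IMPLIES (u AND r)) = True XOR True = False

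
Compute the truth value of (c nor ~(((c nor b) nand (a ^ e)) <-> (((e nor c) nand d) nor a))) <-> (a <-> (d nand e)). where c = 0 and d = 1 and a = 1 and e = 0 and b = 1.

c nor b = 0 nor 1 = 0
a ^ e = 1 ^ 0 = 1
(c nor b) nand (a ^ e) = 0 nand 1 = 1
e nor c = 0 nor 0 = 1
(e nor c) nand d = 1 nand 1 = 0
((e nor c) nand d) nor a = 0 nor 1 = 0
((c nor b) nand (a ^ e)) <-> (((e nor c) nand d) nor a) = 1 <-> 0 = 0
~(((c nor b) nand (a ^ e)) <-> (((e nor c) nand d) nor a)) = ~0 = 1
c nor ~(((c nor b) nand (a ^ e)) <-> (((e nor c) nand d) nor a)) = 0 nor 1 = 0
d nand e = 1 nand 0 = 1
a <-> (d nand e) = 1 <-> 1 = 1
(c nor ~(((c nor b) nand (a ^ e)) <-> (((e nor c) nand d) nor a))) <-> (a <-> (d nand e)) = 0 <-> 1 = 0

0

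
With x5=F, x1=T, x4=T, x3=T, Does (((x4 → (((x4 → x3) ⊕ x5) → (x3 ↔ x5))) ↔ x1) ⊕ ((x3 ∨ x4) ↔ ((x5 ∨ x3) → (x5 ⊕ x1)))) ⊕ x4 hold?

x4 → x3 = T → T = T
(x4 → x3) ⊕ x5 = T ⊕ F = T
x3 ↔ x5 = T ↔ F = F
((x4 → x3) ⊕ x5) → (x3 ↔ x5) = T → F = F
x4 → (((x4 → x3) ⊕ x5) → (x3 ↔ x5)) = T → F = F
(x4 → (((x4 → x3) ⊕ x5) → (x3 ↔ x5))) ↔ x1 = F ↔ T = F
x3 ∨ x4 = T ∨ T = T
x5 ∨ x3 = F ∨ T = T
x5 ⊕ x1 = F ⊕ T = T
(x5 ∨ x3) → (x5 ⊕ x1) = T → T = T
(x3 ∨ x4) ↔ ((x5 ∨ x3) → (x5 ⊕ x1)) = T ↔ T = T
((x4 → (((x4 → x3) ⊕ x5) → (x3 ↔ x5))) ↔ x1) ⊕ ((x3 ∨ x4) ↔ ((x5 ∨ x3) → (x5 ⊕ x1))) = F ⊕ T = T
(((x4 → (((x4 → x3) ⊕ x5) → (x3 ↔ x5))) ↔ x1) ⊕ ((x3 ∨ x4) ↔ ((x5 ∨ x3) → (x5 ⊕ x1)))) ⊕ x4 = T ⊕ T = F

F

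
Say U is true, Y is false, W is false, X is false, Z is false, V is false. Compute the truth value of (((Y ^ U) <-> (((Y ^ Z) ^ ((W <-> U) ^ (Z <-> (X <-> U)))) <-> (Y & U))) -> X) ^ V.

Substituting U=True, Y=False, W=False, X=False, Z=False, V=False:
Y ^ U = False ^ True = True
Y ^ Z = False ^ False = False
W <-> U = False <-> True = False
X <-> U = False <-> True = False
Z <-> (X <-> U) = False <-> False = True
(W <-> U) ^ (Z <-> (X <-> U)) = False ^ True = True
(Y ^ Z) ^ ((W <-> U) ^ (Z <-> (X <-> U))) = False ^ True = True
Y & U = False & True = False
((Y ^ Z) ^ ((W <-> U) ^ (Z <-> (X <-> U)))) <-> (Y & U) = True <-> False = False
(Y ^ U) <-> (((Y ^ Z) ^ ((W <-> U) ^ (Z <-> (X <-> U)))) <-> (Y & U)) = True <-> False = False
((Y ^ U) <-> (((Y ^ Z) ^ ((W <-> U) ^ (Z <-> (X <-> U)))) <-> (Y & U))) -> X = False -> False = True
(((Y ^ U) <-> (((Y ^ Z) ^ ((W <-> U) ^ (Z <-> (X <-> U)))) <-> (Y & U))) -> X) ^ V = True ^ False = True

True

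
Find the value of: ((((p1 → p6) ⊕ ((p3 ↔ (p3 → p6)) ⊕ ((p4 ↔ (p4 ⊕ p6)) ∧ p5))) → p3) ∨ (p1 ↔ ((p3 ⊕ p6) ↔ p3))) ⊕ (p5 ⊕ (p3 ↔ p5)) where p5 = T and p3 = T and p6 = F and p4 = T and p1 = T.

p1 → p6 = T → F = F
p3 → p6 = T → F = F
p3 ↔ (p3 → p6) = T ↔ F = F
p4 ⊕ p6 = T ⊕ F = T
p4 ↔ (p4 ⊕ p6) = T ↔ T = T
(p4 ↔ (p4 ⊕ p6)) ∧ p5 = T ∧ T = T
(p3 ↔ (p3 → p6)) ⊕ ((p4 ↔ (p4 ⊕ p6)) ∧ p5) = F ⊕ T = T
(p1 → p6) ⊕ ((p3 ↔ (p3 → p6)) ⊕ ((p4 ↔ (p4 ⊕ p6)) ∧ p5)) = F ⊕ T = T
((p1 → p6) ⊕ ((p3 ↔ (p3 → p6)) ⊕ ((p4 ↔ (p4 ⊕ p6)) ∧ p5))) → p3 = T → T = T
p3 ⊕ p6 = T ⊕ F = T
(p3 ⊕ p6) ↔ p3 = T ↔ T = T
p1 ↔ ((p3 ⊕ p6) ↔ p3) = T ↔ T = T
(((p1 → p6) ⊕ ((p3 ↔ (p3 → p6)) ⊕ ((p4 ↔ (p4 ⊕ p6)) ∧ p5))) → p3) ∨ (p1 ↔ ((p3 ⊕ p6) ↔ p3)) = T ∨ T = T
p3 ↔ p5 = T ↔ T = T
p5 ⊕ (p3 ↔ p5) = T ⊕ T = F
((((p1 → p6) ⊕ ((p3 ↔ (p3 → p6)) ⊕ ((p4 ↔ (p4 ⊕ p6)) ∧ p5))) → p3) ∨ (p1 ↔ ((p3 ⊕ p6) ↔ p3))) ⊕ (p5 ⊕ (p3 ↔ p5)) = T ⊕ F = T

T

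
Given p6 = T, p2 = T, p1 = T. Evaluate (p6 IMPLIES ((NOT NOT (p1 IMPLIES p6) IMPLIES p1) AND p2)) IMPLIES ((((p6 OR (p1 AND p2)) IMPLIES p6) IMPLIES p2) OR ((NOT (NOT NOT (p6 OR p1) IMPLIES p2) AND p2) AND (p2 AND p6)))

Substituting p6=T, p2=T, p1=T:
p1 IMPLIES p6 = T IMPLIES T = T
NOT (p1 IMPLIES p6) = NOT T = F
NOT NOT (p1 IMPLIES p6) = NOT F = T
NOT NOT (p1 IMPLIES p6) IMPLIES p1 = T IMPLIES T = T
(NOT NOT (p1 IMPLIES p6) IMPLIES p1) AND p2 = T AND T = T
p6 IMPLIES ((NOT NOT (p1 IMPLIES p6) IMPLIES p1) AND p2) = T IMPLIES T = T
p1 AND p2 = T AND T = T
p6 OR (p1 AND p2) = T OR T = T
(p6 OR (p1 AND p2)) IMPLIES p6 = T IMPLIES T = T
((p6 OR (p1 AND p2)) IMPLIES p6) IMPLIES p2 = T IMPLIES T = T
p6 OR p1 = T OR T = T
NOT (p6 OR p1) = NOT T = F
NOT NOT (p6 OR p1) = NOT F = T
NOT NOT (p6 OR p1) IMPLIES p2 = T IMPLIES T = T
NOT (NOT NOT (p6 OR p1) IMPLIES p2) = NOT T = F
NOT (NOT NOT (p6 OR p1) IMPLIES p2) AND p2 = F AND T = F
p2 AND p6 = T AND T = T
(NOT (NOT NOT (p6 OR p1) IMPLIES p2) AND p2) AND (p2 AND p6) = F AND T = F
(((p6 OR (p1 AND p2)) IMPLIES p6) IMPLIES p2) OR ((NOT (NOT NOT (p6 OR p1) IMPLIES p2) AND p2) AND (p2 AND p6)) = T OR F = T
(p6 IMPLIES ((NOT NOT (p1 IMPLIES p6) IMPLIES p1) AND p2)) IMPLIES ((((p6 OR (p1 AND p2)) IMPLIES p6) IMPLIES p2) OR ((NOT (NOT NOT (p6 OR p1) IMPLIES p2) AND p2) AND (p2 AND p6))) = T IMPLIES T = T

T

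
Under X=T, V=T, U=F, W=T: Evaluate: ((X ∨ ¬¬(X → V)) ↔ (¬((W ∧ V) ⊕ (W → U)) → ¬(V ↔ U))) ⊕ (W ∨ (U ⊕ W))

X → V = T → T = T
¬(X → V) = ¬T = F
¬¬(X → V) = ¬F = T
X ∨ ¬¬(X → V) = T ∨ T = T
W ∧ V = T ∧ T = T
W → U = T → F = F
(W ∧ V) ⊕ (W → U) = T ⊕ F = T
¬((W ∧ V) ⊕ (W → U)) = ¬T = F
V ↔ U = T ↔ F = F
¬(V ↔ U) = ¬F = T
¬((W ∧ V) ⊕ (W → U)) → ¬(V ↔ U) = F → T = T
(X ∨ ¬¬(X → V)) ↔ (¬((W ∧ V) ⊕ (W → U)) → ¬(V ↔ U)) = T ↔ T = T
U ⊕ W = F ⊕ T = T
W ∨ (U ⊕ W) = T ∨ T = T
((X ∨ ¬¬(X → V)) ↔ (¬((W ∧ V) ⊕ (W → U)) → ¬(V ↔ U))) ⊕ (W ∨ (U ⊕ W)) = T ⊕ T = F

F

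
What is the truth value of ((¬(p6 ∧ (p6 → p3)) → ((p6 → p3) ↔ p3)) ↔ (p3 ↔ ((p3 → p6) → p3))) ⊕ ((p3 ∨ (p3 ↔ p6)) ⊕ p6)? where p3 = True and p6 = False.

False

p6 → p3 = False → True = True
p6 ∧ (p6 → p3) = False ∧ True = False
¬(p6 ∧ (p6 → p3)) = ¬False = True
p6 → p3 = False → True = True
(p6 → p3) ↔ p3 = True ↔ True = True
¬(p6 ∧ (p6 → p3)) → ((p6 → p3) ↔ p3) = True → True = True
p3 → p6 = True → False = False
(p3 → p6) → p3 = False → True = True
p3 ↔ ((p3 → p6) → p3) = True ↔ True = True
(¬(p6 ∧ (p6 → p3)) → ((p6 → p3) ↔ p3)) ↔ (p3 ↔ ((p3 → p6) → p3)) = True ↔ True = True
p3 ↔ p6 = True ↔ False = False
p3 ∨ (p3 ↔ p6) = True ∨ False = True
(p3 ∨ (p3 ↔ p6)) ⊕ p6 = True ⊕ False = True
((¬(p6 ∧ (p6 → p3)) → ((p6 → p3) ↔ p3)) ↔ (p3 ↔ ((p3 → p6) → p3))) ⊕ ((p3 ∨ (p3 ↔ p6)) ⊕ p6) = True ⊕ True = False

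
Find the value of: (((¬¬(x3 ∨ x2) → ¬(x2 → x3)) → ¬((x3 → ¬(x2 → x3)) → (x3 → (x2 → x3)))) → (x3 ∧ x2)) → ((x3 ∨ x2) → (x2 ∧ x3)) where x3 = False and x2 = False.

True

x3 ∨ x2 = False ∨ False = False
¬(x3 ∨ x2) = ¬False = True
¬¬(x3 ∨ x2) = ¬True = False
x2 → x3 = False → False = True
¬(x2 → x3) = ¬True = False
¬¬(x3 ∨ x2) → ¬(x2 → x3) = False → False = True
x2 → x3 = False → False = True
¬(x2 → x3) = ¬True = False
x3 → ¬(x2 → x3) = False → False = True
x2 → x3 = False → False = True
x3 → (x2 → x3) = False → True = True
(x3 → ¬(x2 → x3)) → (x3 → (x2 → x3)) = True → True = True
¬((x3 → ¬(x2 → x3)) → (x3 → (x2 → x3))) = ¬True = False
(¬¬(x3 ∨ x2) → ¬(x2 → x3)) → ¬((x3 → ¬(x2 → x3)) → (x3 → (x2 → x3))) = True → False = False
x3 ∧ x2 = False ∧ False = False
((¬¬(x3 ∨ x2) → ¬(x2 → x3)) → ¬((x3 → ¬(x2 → x3)) → (x3 → (x2 → x3)))) → (x3 ∧ x2) = False → False = True
x3 ∨ x2 = False ∨ False = False
x2 ∧ x3 = False ∧ False = False
(x3 ∨ x2) → (x2 ∧ x3) = False → False = True
(((¬¬(x3 ∨ x2) → ¬(x2 → x3)) → ¬((x3 → ¬(x2 → x3)) → (x3 → (x2 → x3)))) → (x3 ∧ x2)) → ((x3 ∨ x2) → (x2 ∧ x3)) = True → True = True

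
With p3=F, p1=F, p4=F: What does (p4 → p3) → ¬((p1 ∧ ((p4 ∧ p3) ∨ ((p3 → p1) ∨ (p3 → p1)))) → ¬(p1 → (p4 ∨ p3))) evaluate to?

F

Substituting p3=F, p1=F, p4=F:
p4 → p3 = F → F = T
p4 ∧ p3 = F ∧ F = F
p3 → p1 = F → F = T
p3 → p1 = F → F = T
(p3 → p1) ∨ (p3 → p1) = T ∨ T = T
(p4 ∧ p3) ∨ ((p3 → p1) ∨ (p3 → p1)) = F ∨ T = T
p1 ∧ ((p4 ∧ p3) ∨ ((p3 → p1) ∨ (p3 → p1))) = F ∧ T = F
p4 ∨ p3 = F ∨ F = F
p1 → (p4 ∨ p3) = F → F = T
¬(p1 → (p4 ∨ p3)) = ¬T = F
(p1 ∧ ((p4 ∧ p3) ∨ ((p3 → p1) ∨ (p3 → p1)))) → ¬(p1 → (p4 ∨ p3)) = F → F = T
¬((p1 ∧ ((p4 ∧ p3) ∨ ((p3 → p1) ∨ (p3 → p1)))) → ¬(p1 → (p4 ∨ p3))) = ¬T = F
(p4 → p3) → ¬((p1 ∧ ((p4 ∧ p3) ∨ ((p3 → p1) ∨ (p3 → p1)))) → ¬(p1 → (p4 ∨ p3))) = T → F = F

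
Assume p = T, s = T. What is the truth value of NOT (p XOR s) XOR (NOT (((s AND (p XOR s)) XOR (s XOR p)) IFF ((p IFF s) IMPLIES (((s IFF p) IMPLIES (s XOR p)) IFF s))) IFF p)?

Substituting p=T, s=T:
p XOR s = T XOR T = F
NOT (p XOR s) = NOT F = T
p XOR s = T XOR T = F
s AND (p XOR s) = T AND F = F
s XOR p = T XOR T = F
(s AND (p XOR s)) XOR (s XOR p) = F XOR F = F
p IFF s = T IFF T = T
s IFF p = T IFF T = T
s XOR p = T XOR T = F
(s IFF p) IMPLIES (s XOR p) = T IMPLIES F = F
((s IFF p) IMPLIES (s XOR p)) IFF s = F IFF T = F
(p IFF s) IMPLIES (((s IFF p) IMPLIES (s XOR p)) IFF s) = T IMPLIES F = F
((s AND (p XOR s)) XOR (s XOR p)) IFF ((p IFF s) IMPLIES (((s IFF p) IMPLIES (s XOR p)) IFF s)) = F IFF F = T
NOT (((s AND (p XOR s)) XOR (s XOR p)) IFF ((p IFF s) IMPLIES (((s IFF p) IMPLIES (s XOR p)) IFF s))) = NOT T = F
NOT (((s AND (p XOR s)) XOR (s XOR p)) IFF ((p IFF s) IMPLIES (((s IFF p) IMPLIES (s XOR p)) IFF s))) IFF p = F IFF T = F
NOT (p XOR s) XOR (NOT (((s AND (p XOR s)) XOR (s XOR p)) IFF ((p IFF s) IMPLIES (((s IFF p) IMPLIES (s XOR p)) IFF s))) IFF p) = T XOR F = T

T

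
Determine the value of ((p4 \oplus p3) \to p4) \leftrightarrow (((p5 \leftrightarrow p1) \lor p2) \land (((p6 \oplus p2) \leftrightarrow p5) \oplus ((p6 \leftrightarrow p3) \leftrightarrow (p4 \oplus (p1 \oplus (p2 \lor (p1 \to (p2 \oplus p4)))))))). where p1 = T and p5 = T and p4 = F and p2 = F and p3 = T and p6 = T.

p4 \oplus p3 = F \oplus T = T
(p4 \oplus p3) \to p4 = T \to F = F
p5 \leftrightarrow p1 = T \leftrightarrow T = T
(p5 \leftrightarrow p1) \lor p2 = T \lor F = T
p6 \oplus p2 = T \oplus F = T
(p6 \oplus p2) \leftrightarrow p5 = T \leftrightarrow T = T
p6 \leftrightarrow p3 = T \leftrightarrow T = T
p2 \oplus p4 = F \oplus F = F
p1 \to (p2 \oplus p4) = T \to F = F
p2 \lor (p1 \to (p2 \oplus p4)) = F \lor F = F
p1 \oplus (p2 \lor (p1 \to (p2 \oplus p4))) = T \oplus F = T
p4 \oplus (p1 \oplus (p2 \lor (p1 \to (p2 \oplus p4)))) = F \oplus T = T
(p6 \leftrightarrow p3) \leftrightarrow (p4 \oplus (p1 \oplus (p2 \lor (p1 \to (p2 \oplus p4))))) = T \leftrightarrow T = T
((p6 \oplus p2) \leftrightarrow p5) \oplus ((p6 \leftrightarrow p3) \leftrightarrow (p4 \oplus (p1 \oplus (p2 \lor (p1 \to (p2 \oplus p4)))))) = T \oplus T = F
((p5 \leftrightarrow p1) \lor p2) \land (((p6 \oplus p2) \leftrightarrow p5) \oplus ((p6 \leftrightarrow p3) \leftrightarrow (p4 \oplus (p1 \oplus (p2 \lor (p1 \to (p2 \oplus p4))))))) = T \land F = F
((p4 \oplus p3) \to p4) \leftrightarrow (((p5 \leftrightarrow p1) \lor p2) \land (((p6 \oplus p2) \leftrightarrow p5) \oplus ((p6 \leftrightarrow p3) \leftrightarrow (p4 \oplus (p1 \oplus (p2 \lor (p1 \to (p2 \oplus p4)))))))) = F \leftrightarrow F = T

T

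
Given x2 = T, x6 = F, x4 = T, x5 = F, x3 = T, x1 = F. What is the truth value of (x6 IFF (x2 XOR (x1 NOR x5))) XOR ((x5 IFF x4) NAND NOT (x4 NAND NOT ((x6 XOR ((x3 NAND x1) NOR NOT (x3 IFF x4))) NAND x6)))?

x1 NOR x5 = F NOR F = T
x2 XOR (x1 NOR x5) = T XOR T = F
x6 IFF (x2 XOR (x1 NOR x5)) = F IFF F = T
x5 IFF x4 = F IFF T = F
x3 NAND x1 = T NAND F = T
x3 IFF x4 = T IFF T = T
NOT (x3 IFF x4) = NOT T = F
(x3 NAND x1) NOR NOT (x3 IFF x4) = T NOR F = F
x6 XOR ((x3 NAND x1) NOR NOT (x3 IFF x4)) = F XOR F = F
(x6 XOR ((x3 NAND x1) NOR NOT (x3 IFF x4))) NAND x6 = F NAND F = T
NOT ((x6 XOR ((x3 NAND x1) NOR NOT (x3 IFF x4))) NAND x6) = NOT T = F
x4 NAND NOT ((x6 XOR ((x3 NAND x1) NOR NOT (x3 IFF x4))) NAND x6) = T NAND F = T
NOT (x4 NAND NOT ((x6 XOR ((x3 NAND x1) NOR NOT (x3 IFF x4))) NAND x6)) = NOT T = F
(x5 IFF x4) NAND NOT (x4 NAND NOT ((x6 XOR ((x3 NAND x1) NOR NOT (x3 IFF x4))) NAND x6)) = F NAND F = T
(x6 IFF (x2 XOR (x1 NOR x5))) XOR ((x5 IFF x4) NAND NOT (x4 NAND NOT ((x6 XOR ((x3 NAND x1) NOR NOT (x3 IFF x4))) NAND x6))) = T XOR T = F

F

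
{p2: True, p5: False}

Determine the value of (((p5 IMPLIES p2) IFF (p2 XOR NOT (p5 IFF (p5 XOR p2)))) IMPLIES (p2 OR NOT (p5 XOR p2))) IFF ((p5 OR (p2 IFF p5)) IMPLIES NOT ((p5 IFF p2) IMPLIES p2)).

Substituting p2=True, p5=False:
p5 IMPLIES p2 = False IMPLIES True = True
p5 XOR p2 = False XOR True = True
p5 IFF (p5 XOR p2) = False IFF True = False
NOT (p5 IFF (p5 XOR p2)) = NOT False = True
p2 XOR NOT (p5 IFF (p5 XOR p2)) = True XOR True = False
(p5 IMPLIES p2) IFF (p2 XOR NOT (p5 IFF (p5 XOR p2))) = True IFF False = False
p5 XOR p2 = False XOR True = True
NOT (p5 XOR p2) = NOT True = False
p2 OR NOT (p5 XOR p2) = True OR False = True
((p5 IMPLIES p2) IFF (p2 XOR NOT (p5 IFF (p5 XOR p2)))) IMPLIES (p2 OR NOT (p5 XOR p2)) = False IMPLIES True = True
p2 IFF p5 = True IFF False = False
p5 OR (p2 IFF p5) = False OR False = False
p5 IFF p2 = False IFF True = False
(p5 IFF p2) IMPLIES p2 = False IMPLIES True = True
NOT ((p5 IFF p2) IMPLIES p2) = NOT True = False
(p5 OR (p2 IFF p5)) IMPLIES NOT ((p5 IFF p2) IMPLIES p2) = False IMPLIES False = True
(((p5 IMPLIES p2) IFF (p2 XOR NOT (p5 IFF (p5 XOR p2)))) IMPLIES (p2 OR NOT (p5 XOR p2))) IFF ((p5 OR (p2 IFF p5)) IMPLIES NOT ((p5 IFF p2) IMPLIES p2)) = True IFF True = True

True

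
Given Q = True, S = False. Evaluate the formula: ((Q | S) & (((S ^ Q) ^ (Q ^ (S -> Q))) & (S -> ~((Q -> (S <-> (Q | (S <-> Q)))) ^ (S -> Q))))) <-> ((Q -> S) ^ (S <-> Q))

Substituting Q=True, S=False:
Q | S = True | False = True
S ^ Q = False ^ True = True
S -> Q = False -> True = True
Q ^ (S -> Q) = True ^ True = False
(S ^ Q) ^ (Q ^ (S -> Q)) = True ^ False = True
S <-> Q = False <-> True = False
Q | (S <-> Q) = True | False = True
S <-> (Q | (S <-> Q)) = False <-> True = False
Q -> (S <-> (Q | (S <-> Q))) = True -> False = False
S -> Q = False -> True = True
(Q -> (S <-> (Q | (S <-> Q)))) ^ (S -> Q) = False ^ True = True
~((Q -> (S <-> (Q | (S <-> Q)))) ^ (S -> Q)) = ~True = False
S -> ~((Q -> (S <-> (Q | (S <-> Q)))) ^ (S -> Q)) = False -> False = True
((S ^ Q) ^ (Q ^ (S -> Q))) & (S -> ~((Q -> (S <-> (Q | (S <-> Q)))) ^ (S -> Q))) = True & True = True
(Q | S) & (((S ^ Q) ^ (Q ^ (S -> Q))) & (S -> ~((Q -> (S <-> (Q | (S <-> Q)))) ^ (S -> Q)))) = True & True = True
Q -> S = True -> False = False
S <-> Q = False <-> True = False
(Q -> S) ^ (S <-> Q) = False ^ False = False
((Q | S) & (((S ^ Q) ^ (Q ^ (S -> Q))) & (S -> ~((Q -> (S <-> (Q | (S <-> Q)))) ^ (S -> Q))))) <-> ((Q -> S) ^ (S <-> Q)) = True <-> False = False

False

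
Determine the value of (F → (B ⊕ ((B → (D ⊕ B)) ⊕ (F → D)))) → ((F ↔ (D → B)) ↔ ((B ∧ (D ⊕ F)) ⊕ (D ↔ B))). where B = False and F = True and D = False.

True

D ⊕ B = False ⊕ False = False
B → (D ⊕ B) = False → False = True
F → D = True → False = False
(B → (D ⊕ B)) ⊕ (F → D) = True ⊕ False = True
B ⊕ ((B → (D ⊕ B)) ⊕ (F → D)) = False ⊕ True = True
F → (B ⊕ ((B → (D ⊕ B)) ⊕ (F → D))) = True → True = True
D → B = False → False = True
F ↔ (D → B) = True ↔ True = True
D ⊕ F = False ⊕ True = True
B ∧ (D ⊕ F) = False ∧ True = False
D ↔ B = False ↔ False = True
(B ∧ (D ⊕ F)) ⊕ (D ↔ B) = False ⊕ True = True
(F ↔ (D → B)) ↔ ((B ∧ (D ⊕ F)) ⊕ (D ↔ B)) = True ↔ True = True
(F → (B ⊕ ((B → (D ⊕ B)) ⊕ (F → D)))) → ((F ↔ (D → B)) ↔ ((B ∧ (D ⊕ F)) ⊕ (D ↔ B))) = True → True = True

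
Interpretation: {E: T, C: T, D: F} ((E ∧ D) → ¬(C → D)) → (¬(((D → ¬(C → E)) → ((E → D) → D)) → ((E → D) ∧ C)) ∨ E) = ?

Substituting E=T, C=T, D=F:
E ∧ D = T ∧ F = F
C → D = T → F = F
¬(C → D) = ¬F = T
(E ∧ D) → ¬(C → D) = F → T = T
C → E = T → T = T
¬(C → E) = ¬T = F
D → ¬(C → E) = F → F = T
E → D = T → F = F
(E → D) → D = F → F = T
(D → ¬(C → E)) → ((E → D) → D) = T → T = T
E → D = T → F = F
(E → D) ∧ C = F ∧ T = F
((D → ¬(C → E)) → ((E → D) → D)) → ((E → D) ∧ C) = T → F = F
¬(((D → ¬(C → E)) → ((E → D) → D)) → ((E → D) ∧ C)) = ¬F = T
¬(((D → ¬(C → E)) → ((E → D) → D)) → ((E → D) ∧ C)) ∨ E = T ∨ T = T
((E ∧ D) → ¬(C → D)) → (¬(((D → ¬(C → E)) → ((E → D) → D)) → ((E → D) ∧ C)) ∨ E) = T → T = T

T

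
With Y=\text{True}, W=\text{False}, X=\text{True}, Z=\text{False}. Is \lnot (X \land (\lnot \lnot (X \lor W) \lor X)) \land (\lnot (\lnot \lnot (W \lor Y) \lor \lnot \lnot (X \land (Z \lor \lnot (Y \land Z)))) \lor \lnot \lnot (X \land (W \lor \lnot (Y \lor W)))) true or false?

\text{False}

X \lor W = \text{True} \lor \text{False} = \text{True}
\lnot (X \lor W) = \lnot \text{True} = \text{False}
\lnot \lnot (X \lor W) = \lnot \text{False} = \text{True}
\lnot \lnot (X \lor W) \lor X = \text{True} \lor \text{True} = \text{True}
X \land (\lnot \lnot (X \lor W) \lor X) = \text{True} \land \text{True} = \text{True}
\lnot (X \land (\lnot \lnot (X \lor W) \lor X)) = \lnot \text{True} = \text{False}
W \lor Y = \text{False} \lor \text{True} = \text{True}
\lnot (W \lor Y) = \lnot \text{True} = \text{False}
\lnot \lnot (W \lor Y) = \lnot \text{False} = \text{True}
Y \land Z = \text{True} \land \text{False} = \text{False}
\lnot (Y \land Z) = \lnot \text{False} = \text{True}
Z \lor \lnot (Y \land Z) = \text{False} \lor \text{True} = \text{True}
X \land (Z \lor \lnot (Y \land Z)) = \text{True} \land \text{True} = \text{True}
\lnot (X \land (Z \lor \lnot (Y \land Z))) = \lnot \text{True} = \text{False}
\lnot \lnot (X \land (Z \lor \lnot (Y \land Z))) = \lnot \text{False} = \text{True}
\lnot \lnot (W \lor Y) \lor \lnot \lnot (X \land (Z \lor \lnot (Y \land Z))) = \text{True} \lor \text{True} = \text{True}
\lnot (\lnot \lnot (W \lor Y) \lor \lnot \lnot (X \land (Z \lor \lnot (Y \land Z)))) = \lnot \text{True} = \text{False}
Y \lor W = \text{True} \lor \text{False} = \text{True}
\lnot (Y \lor W) = \lnot \text{True} = \text{False}
W \lor \lnot (Y \lor W) = \text{False} \lor \text{False} = \text{False}
X \land (W \lor \lnot (Y \lor W)) = \text{True} \land \text{False} = \text{False}
\lnot (X \land (W \lor \lnot (Y \lor W))) = \lnot \text{False} = \text{True}
\lnot \lnot (X \land (W \lor \lnot (Y \lor W))) = \lnot \text{True} = \text{False}
\lnot (\lnot \lnot (W \lor Y) \lor \lnot \lnot (X \land (Z \lor \lnot (Y \land Z)))) \lor \lnot \lnot (X \land (W \lor \lnot (Y \lor W))) = \text{False} \lor \text{False} = \text{False}
\lnot (X \land (\lnot \lnot (X \lor W) \lor X)) \land (\lnot (\lnot \lnot (W \lor Y) \lor \lnot \lnot (X \land (Z \lor \lnot (Y \land Z)))) \lor \lnot \lnot (X \land (W \lor \lnot (Y \lor W)))) = \text{False} \land \text{False} = \text{False}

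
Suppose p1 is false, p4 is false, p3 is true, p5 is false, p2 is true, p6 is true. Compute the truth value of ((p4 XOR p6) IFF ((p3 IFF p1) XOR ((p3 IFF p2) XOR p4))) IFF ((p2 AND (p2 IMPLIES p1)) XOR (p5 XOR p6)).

true

p4 XOR p6 = false XOR true = true
p3 IFF p1 = true IFF false = false
p3 IFF p2 = true IFF true = true
(p3 IFF p2) XOR p4 = true XOR false = true
(p3 IFF p1) XOR ((p3 IFF p2) XOR p4) = false XOR true = true
(p4 XOR p6) IFF ((p3 IFF p1) XOR ((p3 IFF p2) XOR p4)) = true IFF true = true
p2 IMPLIES p1 = true IMPLIES false = false
p2 AND (p2 IMPLIES p1) = true AND false = false
p5 XOR p6 = false XOR true = true
(p2 AND (p2 IMPLIES p1)) XOR (p5 XOR p6) = false XOR true = true
((p4 XOR p6) IFF ((p3 IFF p1) XOR ((p3 IFF p2) XOR p4))) IFF ((p2 AND (p2 IMPLIES p1)) XOR (p5 XOR p6)) = true IFF true = true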